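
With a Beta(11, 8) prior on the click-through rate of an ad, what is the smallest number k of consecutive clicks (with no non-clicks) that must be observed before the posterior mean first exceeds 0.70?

k = 8

After k clicks and 0 non-clicks the posterior is Beta(11+k, 8), with mean (11+k)/(11+8+k).
Set (11+k)/(19+k) > 0.70 and solve: k > (0.70·19 − 11)/(1 − 0.70) = 7.667.
The smallest integer exceeding 7.667 is 8, and checking k=8: (19)/(27) = 0.7037 > 0.70.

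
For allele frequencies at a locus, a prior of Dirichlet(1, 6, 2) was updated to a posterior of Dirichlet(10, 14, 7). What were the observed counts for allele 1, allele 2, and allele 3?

For a Dirichlet(α) prior with multinomial counts c, the posterior is Dirichlet(α + c) componentwise.
Counts are posterior − prior componentwise: 10−1=9, 14−6=8, 7−2=5.

counts (9, 8, 5)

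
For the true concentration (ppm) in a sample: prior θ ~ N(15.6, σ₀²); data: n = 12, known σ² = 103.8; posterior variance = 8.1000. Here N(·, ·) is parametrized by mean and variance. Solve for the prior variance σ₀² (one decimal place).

σ₀² = 127.4

For the Normal–Normal model with known σ², precisions add: τ_n = τ₀ + n/σ².
So 1/σ₀² = 1/8.1000 − 12/103.8 = 0.123457 − 0.115607 = 0.007850.
Hence σ₀² = 1/0.007850 ≈ 127.4.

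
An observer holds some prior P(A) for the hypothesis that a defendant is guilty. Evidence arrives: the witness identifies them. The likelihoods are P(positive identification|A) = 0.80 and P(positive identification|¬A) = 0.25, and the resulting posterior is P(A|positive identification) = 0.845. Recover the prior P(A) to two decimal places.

P(A) = 0.63

In odds form, posterior odds = prior odds × likelihood ratio, so prior odds = posterior odds ÷ LR.
Posterior odds = 0.845/(1−0.845) = 5.4516. LR = 0.80/0.25 = 3.2000.
Prior odds = 5.4516/3.2000 = 1.7036, so P(A) = 1.7036/(1+1.7036) ≈ 0.63.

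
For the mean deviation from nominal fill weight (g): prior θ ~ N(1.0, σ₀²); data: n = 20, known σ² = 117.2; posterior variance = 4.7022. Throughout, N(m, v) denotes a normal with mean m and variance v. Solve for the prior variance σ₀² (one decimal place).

Posterior precision equals prior precision plus data precision: 1/σ_n² = 1/σ₀² + n/σ².
So 1/σ₀² = 1/4.7022 − 20/117.2 = 0.212666 − 0.170648 = 0.042018.
Hence σ₀² = 1/0.042018 ≈ 23.8.

σ₀² = 23.8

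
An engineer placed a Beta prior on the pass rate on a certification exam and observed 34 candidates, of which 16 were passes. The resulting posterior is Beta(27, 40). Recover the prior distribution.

Beta(11, 22)

Under Beta–binomial conjugacy the posterior parameters are (α+s, β+f).
Subtract the data counts: 27−16=11, 40−18=22.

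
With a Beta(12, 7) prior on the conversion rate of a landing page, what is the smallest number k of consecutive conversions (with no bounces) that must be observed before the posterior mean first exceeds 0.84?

k = 25

After k conversions and 0 bounces the posterior is Beta(12+k, 7), with mean (12+k)/(12+7+k).
Set (12+k)/(19+k) > 0.84 and solve: k > (0.84·19 − 12)/(1 − 0.84) = 24.750.
The smallest integer exceeding 24.750 is 25, and checking k=25: (37)/(44) = 0.8409 > 0.84.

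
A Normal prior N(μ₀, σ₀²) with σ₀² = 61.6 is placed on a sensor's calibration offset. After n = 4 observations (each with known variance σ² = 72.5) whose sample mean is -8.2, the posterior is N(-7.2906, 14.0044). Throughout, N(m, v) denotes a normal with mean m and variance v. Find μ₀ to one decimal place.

μ₀ = -4.2

The posterior mean is a precision-weighted average: μ_n = (τ₀μ₀ + τ_data·x̄)/(τ₀+τ_data), with τ₀=1/σ₀² and τ_data=n/σ².
Here τ₀ = 1/61.6 = 0.016234 and τ_data = 4/72.5 = 0.055172, so τ_n = 0.071406.
Rearranging for μ₀: μ₀ = (μ_n·τ_n − τ_data·x̄)/τ₀ = (-7.2906·0.071406 − 0.055172·-8.2) / 0.016234 = -0.068182/0.016234 ≈ -4.2.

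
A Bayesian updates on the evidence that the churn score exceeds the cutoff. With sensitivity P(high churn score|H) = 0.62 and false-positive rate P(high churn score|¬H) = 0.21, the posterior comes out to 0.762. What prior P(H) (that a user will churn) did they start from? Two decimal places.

P(H) = 0.52

Bayes' rule in odds form gives O(H|E) = O(H)·[P(E|H)/P(E|¬H)], hence O(H) = O(H|E)/LR.
Posterior odds = 0.762/(1−0.762) = 3.2017. LR = 0.62/0.21 = 2.9524.
Prior odds = 3.2017/2.9524 = 1.0844, so P(H) = 1.0844/(1+1.0844) ≈ 0.52.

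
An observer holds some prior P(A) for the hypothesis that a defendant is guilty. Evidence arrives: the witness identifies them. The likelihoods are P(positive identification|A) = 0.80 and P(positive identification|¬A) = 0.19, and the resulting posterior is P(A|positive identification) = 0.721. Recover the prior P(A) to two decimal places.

P(A) = 0.38

Bayes' rule in odds form gives O(A|E) = O(A)·[P(E|A)/P(E|¬A)], hence O(A) = O(A|E)/LR.
Posterior odds = 0.721/(1−0.721) = 2.5842. LR = 0.80/0.19 = 4.2105.
Prior odds = 2.5842/4.2105 = 0.6138, so P(A) = 0.6138/(1+0.6138) ≈ 0.38.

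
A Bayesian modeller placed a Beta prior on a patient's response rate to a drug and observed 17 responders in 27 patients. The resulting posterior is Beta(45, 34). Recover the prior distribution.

Under Beta–binomial conjugacy the posterior parameters are (α+s, β+f).
So α = 45 − 17 = 28 and β = 34 − 10 = 24.

Beta(28, 24)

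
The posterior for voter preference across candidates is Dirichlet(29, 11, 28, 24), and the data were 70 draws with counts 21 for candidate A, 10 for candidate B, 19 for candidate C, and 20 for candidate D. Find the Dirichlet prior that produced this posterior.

Dirichlet(8, 1, 9, 4)

For a Dirichlet(α) prior with multinomial counts c, the posterior is Dirichlet(α + c) componentwise.
Subtract each count from the matching posterior parameter: 29−21=8, 11−10=1, 28−19=9, 24−20=4.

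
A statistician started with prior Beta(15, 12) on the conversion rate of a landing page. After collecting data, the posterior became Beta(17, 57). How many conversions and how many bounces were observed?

A Beta(a, b) prior with s successes and f failures in binomial data gives a Beta(a+s, b+f) posterior.
Match parameters: s=17−15=2, f=57−12=45.

2 conversions and 45 bounces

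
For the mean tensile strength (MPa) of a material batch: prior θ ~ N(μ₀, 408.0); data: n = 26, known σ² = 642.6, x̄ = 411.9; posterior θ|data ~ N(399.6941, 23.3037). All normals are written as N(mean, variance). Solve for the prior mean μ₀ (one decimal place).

The posterior mean is a precision-weighted average: μ_n = (τ₀μ₀ + τ_data·x̄)/(τ₀+τ_data), with τ₀=1/σ₀² and τ_data=n/σ².
Here τ₀ = 1/408.0 = 0.002451 and τ_data = 26/642.6 = 0.040461, so τ_n = 0.042912.
Rearranging for μ₀: μ₀ = (μ_n·τ_n − τ_data·x̄)/τ₀ = (399.6941·0.042912 − 0.040461·411.9) / 0.002451 = 0.485787/0.002451 ≈ 198.2.

μ₀ = 198.2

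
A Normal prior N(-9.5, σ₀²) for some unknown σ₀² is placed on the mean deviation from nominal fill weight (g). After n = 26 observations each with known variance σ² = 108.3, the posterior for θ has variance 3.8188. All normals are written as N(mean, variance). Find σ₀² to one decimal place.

σ₀² = 45.9

Posterior precision equals prior precision plus data precision: 1/σ_n² = 1/σ₀² + n/σ².
So 1/σ₀² = 1/3.8188 − 26/108.3 = 0.261862 − 0.240074 = 0.021788.
Hence σ₀² = 1/0.021788 ≈ 45.9.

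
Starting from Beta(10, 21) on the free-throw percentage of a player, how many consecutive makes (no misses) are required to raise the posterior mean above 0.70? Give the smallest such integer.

k = 40

After k makes and 0 misses the posterior is Beta(10+k, 21), with mean (10+k)/(10+21+k).
Set (10+k)/(31+k) > 0.70 and solve: k > (0.70·31 − 10)/(1 − 0.70) = 39.000.
The smallest integer exceeding 39.000 is 40.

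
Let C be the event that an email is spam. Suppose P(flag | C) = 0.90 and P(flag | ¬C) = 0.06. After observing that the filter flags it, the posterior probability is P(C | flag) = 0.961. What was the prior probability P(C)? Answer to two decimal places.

P(C) = 0.62

In odds form, posterior odds = prior odds × likelihood ratio, so prior odds = posterior odds ÷ LR.
Posterior odds = 0.961/(1−0.961) = 24.6410. LR = 0.90/0.06 = 15.0000.
Prior odds = 24.6410/15.0000 = 1.6427, so P(C) = 1.6427/(1+1.6427) ≈ 0.62.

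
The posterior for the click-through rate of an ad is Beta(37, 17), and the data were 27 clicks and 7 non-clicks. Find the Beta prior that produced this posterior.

Beta(10, 10)

Under Beta–binomial conjugacy the posterior parameters are (a+s, b+f).
Subtract the data counts: 37−27=10, 17−7=10.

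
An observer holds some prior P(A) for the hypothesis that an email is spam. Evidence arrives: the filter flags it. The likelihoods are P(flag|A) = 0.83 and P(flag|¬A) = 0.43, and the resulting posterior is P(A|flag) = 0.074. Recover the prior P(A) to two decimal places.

P(A) = 0.04

Bayes' rule in odds form gives O(A|E) = O(A)·[P(E|A)/P(E|¬A)], hence O(A) = O(A|E)/LR.
Posterior odds = 0.074/(1−0.074) = 0.0799. LR = 0.83/0.43 = 1.9302.
Prior odds = 0.0799/1.9302 = 0.0414, so P(A) = 0.0414/(1+0.0414) ≈ 0.04.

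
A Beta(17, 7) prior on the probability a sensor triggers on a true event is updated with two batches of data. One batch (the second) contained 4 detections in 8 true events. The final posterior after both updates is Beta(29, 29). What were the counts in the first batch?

8 detections and 18 misses

Sequential conjugate updates are equivalent to a single update on the pooled data, so total successes = posterior α − prior α and total failures = posterior β − prior β.
Total across both batches: 29−17=12 detections, 29−7=22 misses.
Subtract the second batch: 12−4=8 detections and 22−4=18 misses.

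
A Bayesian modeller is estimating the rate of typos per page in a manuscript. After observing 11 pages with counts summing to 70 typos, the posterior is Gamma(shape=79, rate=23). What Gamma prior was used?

Gamma–Poisson conjugacy: posterior shape = α + Σxᵢ, posterior rate = β + n.
So α = 79 − 70 = 9 and β = 23 − 11 = 12.

Gamma(shape=9, rate=12)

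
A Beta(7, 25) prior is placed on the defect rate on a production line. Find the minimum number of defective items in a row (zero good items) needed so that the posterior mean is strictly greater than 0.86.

After k defective items and 0 good items the posterior is Beta(7+k, 25), with mean (7+k)/(7+25+k).
Set (7+k)/(32+k) > 0.86 and solve: k > (0.86·32 − 7)/(1 − 0.86) = 146.571.
The smallest integer exceeding 146.571 is 147.

k = 147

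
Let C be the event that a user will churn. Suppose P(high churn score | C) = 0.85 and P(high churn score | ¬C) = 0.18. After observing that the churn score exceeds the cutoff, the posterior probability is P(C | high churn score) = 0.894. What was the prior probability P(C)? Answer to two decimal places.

In odds form, posterior odds = prior odds × likelihood ratio, so prior odds = posterior odds ÷ LR.
Posterior odds = 0.894/(1−0.894) = 8.4340. LR = 0.85/0.18 = 4.7222.
Prior odds = 8.4340/4.7222 = 1.7860, so P(C) = 1.7860/(1+1.7860) ≈ 0.64.

P(C) = 0.64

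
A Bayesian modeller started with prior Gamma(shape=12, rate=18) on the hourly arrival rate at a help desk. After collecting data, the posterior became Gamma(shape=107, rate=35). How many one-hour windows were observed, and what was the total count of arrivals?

n = 17 one-hour windows with total 95 arrivals

Gamma–Poisson conjugacy: posterior shape = α + Σxᵢ, posterior rate = β + n.
Matching: Σxᵢ = 107 − 12 = 95 and n = 35 − 18 = 17.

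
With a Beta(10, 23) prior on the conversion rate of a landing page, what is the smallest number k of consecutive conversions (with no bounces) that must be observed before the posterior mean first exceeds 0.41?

After k conversions and 0 bounces the posterior is Beta(10+k, 23), with mean (10+k)/(10+23+k).
Set (10+k)/(33+k) > 0.41 and solve: k > (0.41·33 − 10)/(1 − 0.41) = 5.983.
The smallest integer exceeding 5.983 is 6.

k = 6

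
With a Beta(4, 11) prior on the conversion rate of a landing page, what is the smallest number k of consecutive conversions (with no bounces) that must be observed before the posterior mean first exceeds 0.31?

k = 1

After k conversions and 0 bounces the posterior is Beta(4+k, 11), with mean (4+k)/(4+11+k).
Set (4+k)/(15+k) > 0.31 and solve: k > (0.31·15 − 4)/(1 − 0.31) = 0.942.
The smallest integer exceeding 0.942 is 1, and checking k=1: (5)/(16) = 0.3125 > 0.31.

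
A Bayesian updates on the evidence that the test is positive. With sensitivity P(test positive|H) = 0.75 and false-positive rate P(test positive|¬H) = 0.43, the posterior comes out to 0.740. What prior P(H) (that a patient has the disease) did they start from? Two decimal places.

P(H) = 0.62

Bayes' rule in odds form gives O(H|E) = O(H)·[P(E|H)/P(E|¬H)], hence O(H) = O(H|E)/LR.
Posterior odds = 0.740/(1−0.740) = 2.8462. LR = 0.75/0.43 = 1.7442.
Prior odds = 2.8462/1.7442 = 1.6318, so P(H) = 1.6318/(1+1.6318) ≈ 0.62.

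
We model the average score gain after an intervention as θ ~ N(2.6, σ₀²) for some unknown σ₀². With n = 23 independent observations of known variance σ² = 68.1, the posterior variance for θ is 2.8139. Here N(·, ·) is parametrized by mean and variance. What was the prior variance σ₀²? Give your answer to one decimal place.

Posterior precision equals prior precision plus data precision: 1/σ_n² = 1/σ₀² + n/σ².
So 1/σ₀² = 1/2.8139 − 23/68.1 = 0.355379 − 0.337739 = 0.017640.
Hence σ₀² = 1/0.017640 ≈ 56.7.

σ₀² = 56.7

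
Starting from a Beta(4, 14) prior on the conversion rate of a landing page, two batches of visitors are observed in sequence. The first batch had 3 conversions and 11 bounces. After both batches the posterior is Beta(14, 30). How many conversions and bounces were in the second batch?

Sequential conjugate updates are equivalent to a single update on the pooled data, so total successes = posterior α − prior α and total failures = posterior β − prior β.
Total across both batches: 14−4=10 conversions, 30−14=16 bounces.
Subtract the first batch: 10−3=7 conversions and 16−11=5 bounces.

7 conversions and 5 bounces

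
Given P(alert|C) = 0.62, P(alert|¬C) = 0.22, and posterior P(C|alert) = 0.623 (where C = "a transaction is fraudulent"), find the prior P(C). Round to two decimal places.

P(C) = 0.37

In odds form, posterior odds = prior odds × likelihood ratio, so prior odds = posterior odds ÷ LR.
Posterior odds = 0.623/(1−0.623) = 1.6525. LR = 0.62/0.22 = 2.8182.
Prior odds = 1.6525/2.8182 = 0.5864, so P(C) = 0.5864/(1+0.5864) ≈ 0.37.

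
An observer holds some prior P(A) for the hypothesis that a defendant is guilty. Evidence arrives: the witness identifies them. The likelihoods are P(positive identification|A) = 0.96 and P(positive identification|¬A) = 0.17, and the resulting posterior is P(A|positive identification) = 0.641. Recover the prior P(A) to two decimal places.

In odds form, posterior odds = prior odds × likelihood ratio, so prior odds = posterior odds ÷ LR.
Posterior odds = 0.641/(1−0.641) = 1.7855. LR = 0.96/0.17 = 5.6471.
Prior odds = 1.7855/5.6471 = 0.3162, so P(A) = 0.3162/(1+0.3162) ≈ 0.24.

P(A) = 0.24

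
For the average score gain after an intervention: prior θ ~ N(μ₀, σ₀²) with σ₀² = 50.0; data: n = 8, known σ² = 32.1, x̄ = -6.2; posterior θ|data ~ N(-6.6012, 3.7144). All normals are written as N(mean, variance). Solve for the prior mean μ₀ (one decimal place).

With known observation variance, the Normal–Normal posterior has precision τ_n = τ₀ + n/σ² and mean μ_n = (τ₀μ₀ + (n/σ²)x̄)/τ_n.
Here τ₀ = 1/50.0 = 0.020000 and τ_data = 8/32.1 = 0.249221, so τ_n = 0.269221.
Rearranging for μ₀: μ₀ = (μ_n·τ_n − τ_data·x̄)/τ₀ = (-6.6012·0.269221 − 0.249221·-6.2) / 0.020000 = -0.232011/0.020000 ≈ -11.6.

μ₀ = -11.6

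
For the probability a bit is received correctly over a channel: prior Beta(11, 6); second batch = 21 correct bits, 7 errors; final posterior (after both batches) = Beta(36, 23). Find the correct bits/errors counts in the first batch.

Because Beta–binomial updating is additive in the counts, the combined data contributed (α_post−α_prior, β_post−β_prior) successes and failures.
Total across both batches: 36−11=25 correct bits, 23−6=17 errors.
Subtract the second batch: 25−21=4 correct bits and 17−7=10 errors.

4 correct bits and 10 errors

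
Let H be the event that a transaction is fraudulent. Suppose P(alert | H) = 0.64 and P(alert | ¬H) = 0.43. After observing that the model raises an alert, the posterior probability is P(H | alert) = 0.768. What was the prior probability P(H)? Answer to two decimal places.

In odds form, posterior odds = prior odds × likelihood ratio, so prior odds = posterior odds ÷ LR.
Posterior odds = 0.768/(1−0.768) = 3.3103. LR = 0.64/0.43 = 1.4884.
Prior odds = 3.3103/1.4884 = 2.2241, so P(H) = 2.2241/(1+2.2241) ≈ 0.69.

P(H) = 0.69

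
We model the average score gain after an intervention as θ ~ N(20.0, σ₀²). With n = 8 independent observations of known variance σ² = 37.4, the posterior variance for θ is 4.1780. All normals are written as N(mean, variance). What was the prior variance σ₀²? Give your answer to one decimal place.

For the Normal–Normal model with known σ², precisions add: τ_n = τ₀ + n/σ².
So 1/σ₀² = 1/4.1780 − 8/37.4 = 0.239349 − 0.213904 = 0.025445.
Hence σ₀² = 1/0.025445 ≈ 39.3.

σ₀² = 39.3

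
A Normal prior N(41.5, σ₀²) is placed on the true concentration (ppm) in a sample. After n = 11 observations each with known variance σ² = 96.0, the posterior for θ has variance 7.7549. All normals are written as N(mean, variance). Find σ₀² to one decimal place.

σ₀² = 69.6

For the Normal–Normal model with known σ², precisions add: τ_n = τ₀ + n/σ².
So 1/σ₀² = 1/7.7549 − 11/96.0 = 0.128951 − 0.114583 = 0.014368.
Hence σ₀² = 1/0.014368 ≈ 69.6.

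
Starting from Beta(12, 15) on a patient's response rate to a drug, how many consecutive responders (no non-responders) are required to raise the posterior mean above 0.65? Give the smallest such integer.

k = 16

After k responders and 0 non-responders the posterior is Beta(12+k, 15), with mean (12+k)/(12+15+k).
Set (12+k)/(27+k) > 0.65 and solve: k > (0.65·27 − 12)/(1 − 0.65) = 15.857.
The smallest integer exceeding 15.857 is 16.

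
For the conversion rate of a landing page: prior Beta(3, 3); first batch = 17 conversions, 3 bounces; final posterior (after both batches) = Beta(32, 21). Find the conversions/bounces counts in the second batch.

Because Beta–binomial updating is additive in the counts, the combined data contributed (α_post−α_prior, β_post−β_prior) successes and failures.
Total across both batches: 32−3=29 conversions, 21−3=18 bounces.
Subtract the first batch: 29−17=12 conversions and 18−3=15 bounces.

12 conversions and 15 bounces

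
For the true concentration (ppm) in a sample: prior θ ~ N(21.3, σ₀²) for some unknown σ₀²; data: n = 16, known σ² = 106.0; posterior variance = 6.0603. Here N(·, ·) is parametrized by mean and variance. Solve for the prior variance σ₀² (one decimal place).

σ₀² = 71.1

Posterior precision equals prior precision plus data precision: 1/σ_n² = 1/σ₀² + n/σ².
So 1/σ₀² = 1/6.0603 − 16/106.0 = 0.165008 − 0.150943 = 0.014065.
Hence σ₀² = 1/0.014065 ≈ 71.1.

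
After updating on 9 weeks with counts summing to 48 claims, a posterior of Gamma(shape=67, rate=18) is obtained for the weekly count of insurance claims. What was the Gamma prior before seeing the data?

Gamma(shape=19, rate=9)

A Gamma(α, β) prior (rate parametrization) on a Poisson rate with n observations summing to S gives posterior Gamma(α+S, β+n).
So α = 67 − 48 = 19 and β = 18 − 9 = 9.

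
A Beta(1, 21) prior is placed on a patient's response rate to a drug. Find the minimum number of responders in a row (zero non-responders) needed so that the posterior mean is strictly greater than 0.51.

After k responders and 0 non-responders the posterior is Beta(1+k, 21), with mean (1+k)/(1+21+k).
Set (1+k)/(22+k) > 0.51 and solve: k > (0.51·22 − 1)/(1 − 0.51) = 20.857.
The smallest integer exceeding 20.857 is 21, and checking k=21: (22)/(43) = 0.5116 > 0.51.

k = 21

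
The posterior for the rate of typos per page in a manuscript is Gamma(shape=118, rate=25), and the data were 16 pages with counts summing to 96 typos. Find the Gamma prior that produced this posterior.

A Gamma(α, β) prior (rate parametrization) on a Poisson rate with n observations summing to S gives posterior Gamma(α+S, β+n).
So α = 118 − 96 = 22 and β = 25 − 16 = 9.

Gamma(shape=22, rate=9)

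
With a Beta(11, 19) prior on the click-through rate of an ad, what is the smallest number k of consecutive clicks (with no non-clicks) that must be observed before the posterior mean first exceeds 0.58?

After k clicks and 0 non-clicks the posterior is Beta(11+k, 19), with mean (11+k)/(11+19+k).
Set (11+k)/(30+k) > 0.58 and solve: k > (0.58·30 − 11)/(1 − 0.58) = 15.238.
The smallest integer exceeding 15.238 is 16.

k = 16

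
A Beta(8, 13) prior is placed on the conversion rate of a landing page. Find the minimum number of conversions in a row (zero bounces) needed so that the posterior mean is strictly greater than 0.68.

After k conversions and 0 bounces the posterior is Beta(8+k, 13), with mean (8+k)/(8+13+k).
Set (8+k)/(21+k) > 0.68 and solve: k > (0.68·21 − 8)/(1 − 0.68) = 19.625.
The smallest integer exceeding 19.625 is 20.

k = 20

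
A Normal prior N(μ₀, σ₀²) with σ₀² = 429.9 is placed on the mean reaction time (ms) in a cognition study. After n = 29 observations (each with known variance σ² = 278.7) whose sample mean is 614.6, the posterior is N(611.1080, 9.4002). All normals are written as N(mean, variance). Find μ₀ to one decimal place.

The posterior mean is a precision-weighted average: μ_n = (τ₀μ₀ + τ_data·x̄)/(τ₀+τ_data), with τ₀=1/σ₀² and τ_data=n/σ².
Here τ₀ = 1/429.9 = 0.002326 and τ_data = 29/278.7 = 0.104055, so τ_n = 0.106381.
Rearranging for μ₀: μ₀ = (μ_n·τ_n − τ_data·x̄)/τ₀ = (611.1080·0.106381 − 0.104055·614.6) / 0.002326 = 1.058077/0.002326 ≈ 454.9.

μ₀ = 454.9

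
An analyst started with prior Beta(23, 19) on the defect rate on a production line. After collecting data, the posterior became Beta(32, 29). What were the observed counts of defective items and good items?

9 defective items and 10 good items

Under Beta–binomial conjugacy the posterior parameters are (a+s, b+f).
So s = 32 − 23 = 9 and f = 29 − 19 = 10.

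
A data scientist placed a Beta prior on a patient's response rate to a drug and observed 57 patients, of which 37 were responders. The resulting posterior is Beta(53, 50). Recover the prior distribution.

A Beta(a, b) prior with s successes and f failures in binomial data gives a Beta(a+s, b+f) posterior.
Subtract the data counts: 53−37=16, 50−20=30.

Beta(16, 30)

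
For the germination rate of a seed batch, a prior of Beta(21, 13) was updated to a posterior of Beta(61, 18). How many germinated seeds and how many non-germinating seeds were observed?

Beta is conjugate to the binomial likelihood: posterior = Beta(α+s, β+f).
Match parameters: s=61−21=40, f=18−13=5.

40 germinated seeds and 5 non-germinating seeds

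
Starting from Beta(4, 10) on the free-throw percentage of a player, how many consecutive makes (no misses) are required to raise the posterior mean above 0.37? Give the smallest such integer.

After k makes and 0 misses the posterior is Beta(4+k, 10), with mean (4+k)/(4+10+k).
Set (4+k)/(14+k) > 0.37 and solve: k > (0.37·14 − 4)/(1 − 0.37) = 1.873.
The smallest integer exceeding 1.873 is 2.

k = 2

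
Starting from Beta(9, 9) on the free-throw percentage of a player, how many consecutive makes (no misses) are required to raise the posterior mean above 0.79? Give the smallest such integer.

After k makes and 0 misses the posterior is Beta(9+k, 9), with mean (9+k)/(9+9+k).
Set (9+k)/(18+k) > 0.79 and solve: k > (0.79·18 − 9)/(1 − 0.79) = 24.857.
The smallest integer exceeding 24.857 is 25.

k = 25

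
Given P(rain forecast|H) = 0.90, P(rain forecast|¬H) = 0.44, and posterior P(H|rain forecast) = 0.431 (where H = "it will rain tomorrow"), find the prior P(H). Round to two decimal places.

Bayes' rule in odds form gives O(H|E) = O(H)·[P(E|H)/P(E|¬H)], hence O(H) = O(H|E)/LR.
Posterior odds = 0.431/(1−0.431) = 0.7575. LR = 0.90/0.44 = 2.0455.
Prior odds = 0.7575/2.0455 = 0.3703, so P(H) = 0.3703/(1+0.3703) ≈ 0.27.

P(H) = 0.27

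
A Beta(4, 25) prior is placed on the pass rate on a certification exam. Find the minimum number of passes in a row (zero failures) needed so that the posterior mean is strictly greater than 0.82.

After k passes and 0 failures the posterior is Beta(4+k, 25), with mean (4+k)/(4+25+k).
Set (4+k)/(29+k) > 0.82 and solve: k > (0.82·29 − 4)/(1 − 0.82) = 109.889.
The smallest integer exceeding 109.889 is 110, and checking k=110: (114)/(139) = 0.8201 > 0.82.

k = 110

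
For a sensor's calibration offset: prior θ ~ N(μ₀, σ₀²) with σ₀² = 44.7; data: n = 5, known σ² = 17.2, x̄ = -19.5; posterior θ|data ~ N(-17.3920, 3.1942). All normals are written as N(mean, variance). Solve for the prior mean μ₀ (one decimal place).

μ₀ = 10.0

The posterior mean is a precision-weighted average: μ_n = (τ₀μ₀ + τ_data·x̄)/(τ₀+τ_data), with τ₀=1/σ₀² and τ_data=n/σ².
Here τ₀ = 1/44.7 = 0.022371 and τ_data = 5/17.2 = 0.290698, so τ_n = 0.313069.
Rearranging for μ₀: μ₀ = (μ_n·τ_n − τ_data·x̄)/τ₀ = (-17.3920·0.313069 − 0.290698·-19.5) / 0.022371 = 0.223715/0.022371 ≈ 10.0.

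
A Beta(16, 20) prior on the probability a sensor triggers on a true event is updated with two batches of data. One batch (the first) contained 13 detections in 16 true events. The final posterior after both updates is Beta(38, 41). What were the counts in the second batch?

Because Beta–binomial updating is additive in the counts, the combined data contributed (α_post−α_prior, β_post−β_prior) successes and failures.
Total across both batches: 38−16=22 detections, 41−20=21 misses.
Subtract the first batch: 22−13=9 detections and 21−3=18 misses.

9 detections and 18 misses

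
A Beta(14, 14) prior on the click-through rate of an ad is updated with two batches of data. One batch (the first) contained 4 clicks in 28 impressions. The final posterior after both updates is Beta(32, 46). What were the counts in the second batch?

Sequential conjugate updates are equivalent to a single update on the pooled data, so total successes = posterior α − prior α and total failures = posterior β − prior β.
Total across both batches: 32−14=18 clicks, 46−14=32 non-clicks.
Subtract the first batch: 18−4=14 clicks and 32−24=8 non-clicks.

14 clicks and 8 non-clicks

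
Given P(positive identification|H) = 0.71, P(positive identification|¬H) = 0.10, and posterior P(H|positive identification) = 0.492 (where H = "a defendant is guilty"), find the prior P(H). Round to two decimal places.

Bayes' rule in odds form gives O(H|E) = O(H)·[P(E|H)/P(E|¬H)], hence O(H) = O(H|E)/LR.
Posterior odds = 0.492/(1−0.492) = 0.9685. LR = 0.71/0.10 = 7.1000.
Prior odds = 0.9685/7.1000 = 0.1364, so P(H) = 0.1364/(1+0.1364) ≈ 0.12.

P(H) = 0.12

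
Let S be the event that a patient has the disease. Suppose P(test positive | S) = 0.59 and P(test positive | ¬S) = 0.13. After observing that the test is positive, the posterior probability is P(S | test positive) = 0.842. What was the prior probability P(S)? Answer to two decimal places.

P(S) = 0.54

Bayes' rule in odds form gives O(S|E) = O(S)·[P(E|S)/P(E|¬S)], hence O(S) = O(S|E)/LR.
Posterior odds = 0.842/(1−0.842) = 5.3291. LR = 0.59/0.13 = 4.5385.
Prior odds = 5.3291/4.5385 = 1.1742, so P(S) = 1.1742/(1+1.1742) ≈ 0.54.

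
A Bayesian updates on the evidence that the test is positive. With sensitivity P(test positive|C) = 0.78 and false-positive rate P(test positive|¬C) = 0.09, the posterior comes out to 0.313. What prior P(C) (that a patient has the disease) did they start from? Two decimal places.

Bayes' rule in odds form gives O(C|E) = O(C)·[P(E|C)/P(E|¬C)], hence O(C) = O(C|E)/LR.
Posterior odds = 0.313/(1−0.313) = 0.4556. LR = 0.78/0.09 = 8.6667.
Prior odds = 0.4556/8.6667 = 0.0526, so P(C) = 0.0526/(1+0.0526) ≈ 0.05.

P(C) = 0.05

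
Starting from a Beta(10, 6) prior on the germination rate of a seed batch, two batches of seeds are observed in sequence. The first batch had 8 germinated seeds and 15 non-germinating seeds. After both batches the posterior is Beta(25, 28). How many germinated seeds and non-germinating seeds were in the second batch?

7 germinated seeds and 7 non-germinating seeds

Because Beta–binomial updating is additive in the counts, the combined data contributed (α_post−α_prior, β_post−β_prior) successes and failures.
Total across both batches: 25−10=15 germinated seeds, 28−6=22 non-germinating seeds.
Subtract the first batch: 15−8=7 germinated seeds and 22−15=7 non-germinating seeds.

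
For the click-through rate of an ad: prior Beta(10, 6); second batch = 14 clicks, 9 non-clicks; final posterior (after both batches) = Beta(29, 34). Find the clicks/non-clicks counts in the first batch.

Sequential conjugate updates are equivalent to a single update on the pooled data, so total successes = posterior α − prior α and total failures = posterior β − prior β.
Total across both batches: 29−10=19 clicks, 34−6=28 non-clicks.
Subtract the second batch: 19−14=5 clicks and 28−9=19 non-clicks.

5 clicks and 19 non-clicks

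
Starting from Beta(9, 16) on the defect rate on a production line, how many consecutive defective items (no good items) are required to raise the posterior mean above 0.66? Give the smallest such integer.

k = 23

After k defective items and 0 good items the posterior is Beta(9+k, 16), with mean (9+k)/(9+16+k).
Set (9+k)/(25+k) > 0.66 and solve: k > (0.66·25 − 9)/(1 − 0.66) = 22.059.
The smallest integer exceeding 22.059 is 23, and checking k=23: (32)/(48) = 0.6667 > 0.66.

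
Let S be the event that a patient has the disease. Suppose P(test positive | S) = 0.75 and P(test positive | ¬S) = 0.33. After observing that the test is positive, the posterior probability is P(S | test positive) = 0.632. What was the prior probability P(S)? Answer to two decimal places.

P(S) = 0.43

In odds form, posterior odds = prior odds × likelihood ratio, so prior odds = posterior odds ÷ LR.
Posterior odds = 0.632/(1−0.632) = 1.7174. LR = 0.75/0.33 = 2.2727.
Prior odds = 1.7174/2.2727 = 0.7557, so P(S) = 0.7557/(1+0.7557) ≈ 0.43.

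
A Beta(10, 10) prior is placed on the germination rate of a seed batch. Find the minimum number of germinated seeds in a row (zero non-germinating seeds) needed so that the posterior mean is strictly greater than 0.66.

k = 10

After k germinated seeds and 0 non-germinating seeds the posterior is Beta(10+k, 10), with mean (10+k)/(10+10+k).
Set (10+k)/(20+k) > 0.66 and solve: k > (0.66·20 − 10)/(1 − 0.66) = 9.412.
The smallest integer exceeding 9.412 is 10.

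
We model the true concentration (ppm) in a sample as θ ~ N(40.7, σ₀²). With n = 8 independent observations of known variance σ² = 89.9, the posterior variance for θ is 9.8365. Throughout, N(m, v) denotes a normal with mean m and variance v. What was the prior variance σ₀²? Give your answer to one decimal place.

σ₀² = 78.9

For the Normal–Normal model with known σ², precisions add: τ_n = τ₀ + n/σ².
So 1/σ₀² = 1/9.8365 − 8/89.9 = 0.101662 − 0.088988 = 0.012674.
Hence σ₀² = 1/0.012674 ≈ 78.9.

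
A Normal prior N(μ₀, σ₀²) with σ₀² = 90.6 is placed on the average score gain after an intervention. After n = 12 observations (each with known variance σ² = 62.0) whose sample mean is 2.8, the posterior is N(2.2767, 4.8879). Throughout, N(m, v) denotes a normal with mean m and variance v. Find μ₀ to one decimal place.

μ₀ = -6.9

The posterior mean is a precision-weighted average: μ_n = (τ₀μ₀ + τ_data·x̄)/(τ₀+τ_data), with τ₀=1/σ₀² and τ_data=n/σ².
Here τ₀ = 1/90.6 = 0.011038 and τ_data = 12/62.0 = 0.193548, so τ_n = 0.204586.
Rearranging for μ₀: μ₀ = (μ_n·τ_n − τ_data·x̄)/τ₀ = (2.2767·0.204586 − 0.193548·2.8) / 0.011038 = -0.076153/0.011038 ≈ -6.9.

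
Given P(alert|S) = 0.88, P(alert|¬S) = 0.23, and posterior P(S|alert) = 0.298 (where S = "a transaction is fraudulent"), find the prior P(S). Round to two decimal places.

Bayes' rule in odds form gives O(S|E) = O(S)·[P(E|S)/P(E|¬S)], hence O(S) = O(S|E)/LR.
Posterior odds = 0.298/(1−0.298) = 0.4245. LR = 0.88/0.23 = 3.8261.
Prior odds = 0.4245/3.8261 = 0.1109, so P(S) = 0.1109/(1+0.1109) ≈ 0.10.

P(S) = 0.10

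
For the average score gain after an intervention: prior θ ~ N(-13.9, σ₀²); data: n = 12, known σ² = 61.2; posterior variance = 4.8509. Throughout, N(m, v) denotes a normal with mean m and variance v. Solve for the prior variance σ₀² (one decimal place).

For the Normal–Normal model with known σ², precisions add: τ_n = τ₀ + n/σ².
So 1/σ₀² = 1/4.8509 − 12/61.2 = 0.206147 − 0.196078 = 0.010069.
Hence σ₀² = 1/0.010069 ≈ 99.3.

σ₀² = 99.3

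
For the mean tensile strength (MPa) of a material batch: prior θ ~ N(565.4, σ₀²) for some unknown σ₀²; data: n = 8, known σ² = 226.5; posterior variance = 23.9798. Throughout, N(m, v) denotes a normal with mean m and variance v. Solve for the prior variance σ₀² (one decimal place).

For the Normal–Normal model with known σ², precisions add: τ_n = τ₀ + n/σ².
So 1/σ₀² = 1/23.9798 − 8/226.5 = 0.041702 − 0.035320 = 0.006382.
Hence σ₀² = 1/0.006382 ≈ 156.7.

σ₀² = 156.7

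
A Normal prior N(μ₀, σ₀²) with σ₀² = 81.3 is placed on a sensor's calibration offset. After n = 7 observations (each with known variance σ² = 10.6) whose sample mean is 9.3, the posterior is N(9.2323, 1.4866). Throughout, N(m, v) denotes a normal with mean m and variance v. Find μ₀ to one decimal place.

With known observation variance, the Normal–Normal posterior has precision τ_n = τ₀ + n/σ² and mean μ_n = (τ₀μ₀ + (n/σ²)x̄)/τ_n.
Here τ₀ = 1/81.3 = 0.012300 and τ_data = 7/10.6 = 0.660377, so τ_n = 0.672677.
Rearranging for μ₀: μ₀ = (μ_n·τ_n − τ_data·x̄)/τ₀ = (9.2323·0.672677 − 0.660377·9.3) / 0.012300 = 0.068850/0.012300 ≈ 5.6.

μ₀ = 5.6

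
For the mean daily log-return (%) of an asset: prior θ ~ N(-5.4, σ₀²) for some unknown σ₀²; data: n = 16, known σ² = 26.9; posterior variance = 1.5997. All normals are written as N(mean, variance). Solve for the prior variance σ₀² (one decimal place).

σ₀² = 33.0

For the Normal–Normal model with known σ², precisions add: τ_n = τ₀ + n/σ².
So 1/σ₀² = 1/1.5997 − 16/26.9 = 0.625117 − 0.594796 = 0.030321.
Hence σ₀² = 1/0.030321 ≈ 33.0.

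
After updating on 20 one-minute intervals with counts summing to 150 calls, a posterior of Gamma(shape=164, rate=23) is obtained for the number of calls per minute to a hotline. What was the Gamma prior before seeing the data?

Gamma–Poisson conjugacy: posterior shape = α + Σxᵢ, posterior rate = β + n.
So α = 164 − 150 = 14 and β = 23 − 20 = 3.

Gamma(shape=14, rate=3)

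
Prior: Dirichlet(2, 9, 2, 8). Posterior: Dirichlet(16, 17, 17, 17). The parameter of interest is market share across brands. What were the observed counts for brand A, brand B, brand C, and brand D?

counts (14, 8, 15, 9)

For a Dirichlet(α) prior with multinomial counts c, the posterior is Dirichlet(α + c) componentwise.
Counts are posterior − prior componentwise: 16−2=14, 17−9=8, 17−2=15, 17−8=9.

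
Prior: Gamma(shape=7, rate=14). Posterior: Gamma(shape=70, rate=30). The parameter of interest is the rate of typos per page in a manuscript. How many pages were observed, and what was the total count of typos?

n = 16 pages with total 63 typos

Gamma–Poisson conjugacy: posterior shape = α + Σxᵢ, posterior rate = β + n.
Matching: Σxᵢ = 70 − 7 = 63 and n = 30 − 14 = 16.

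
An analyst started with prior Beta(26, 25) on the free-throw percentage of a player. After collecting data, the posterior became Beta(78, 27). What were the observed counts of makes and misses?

52 makes and 2 misses

Under Beta–binomial conjugacy the posterior parameters are (a+s, b+f).
So s = 78 − 26 = 52 and f = 27 − 25 = 2.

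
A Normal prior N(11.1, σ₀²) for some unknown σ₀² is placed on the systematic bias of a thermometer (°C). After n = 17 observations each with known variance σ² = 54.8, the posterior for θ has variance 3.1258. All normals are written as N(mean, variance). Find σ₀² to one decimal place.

σ₀² = 103.1

For the Normal–Normal model with known σ², precisions add: τ_n = τ₀ + n/σ².
So 1/σ₀² = 1/3.1258 − 17/54.8 = 0.319918 − 0.310219 = 0.009699.
Hence σ₀² = 1/0.009699 ≈ 103.1.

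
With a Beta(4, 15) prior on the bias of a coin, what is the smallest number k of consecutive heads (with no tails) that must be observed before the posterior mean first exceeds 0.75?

After k heads and 0 tails the posterior is Beta(4+k, 15), with mean (4+k)/(4+15+k).
Set (4+k)/(19+k) > 0.75 and solve: k > (0.75·19 − 4)/(1 − 0.75) = 41.000.
The smallest integer exceeding 41.000 is 42, and checking k=42: (46)/(61) = 0.7541 > 0.75.

k = 42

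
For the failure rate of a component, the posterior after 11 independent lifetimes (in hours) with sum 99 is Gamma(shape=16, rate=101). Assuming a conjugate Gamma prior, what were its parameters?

Gamma–exponential conjugacy: posterior shape = α + n, posterior rate = β + Σtᵢ.
So α = 16 − 11 = 5 and β = 101 − 99 = 2.

Gamma(shape=5, rate=2)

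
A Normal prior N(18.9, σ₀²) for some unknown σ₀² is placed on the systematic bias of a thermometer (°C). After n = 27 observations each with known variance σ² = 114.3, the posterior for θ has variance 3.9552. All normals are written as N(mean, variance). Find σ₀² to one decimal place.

σ₀² = 60.2

For the Normal–Normal model with known σ², precisions add: τ_n = τ₀ + n/σ².
So 1/σ₀² = 1/3.9552 − 27/114.3 = 0.252832 − 0.236220 = 0.016612.
Hence σ₀² = 1/0.016612 ≈ 60.2.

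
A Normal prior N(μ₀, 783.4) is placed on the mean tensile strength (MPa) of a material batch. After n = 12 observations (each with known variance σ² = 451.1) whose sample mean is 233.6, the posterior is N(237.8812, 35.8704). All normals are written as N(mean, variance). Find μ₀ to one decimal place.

The posterior mean is a precision-weighted average: μ_n = (τ₀μ₀ + τ_data·x̄)/(τ₀+τ_data), with τ₀=1/σ₀² and τ_data=n/σ².
Here τ₀ = 1/783.4 = 0.001276 and τ_data = 12/451.1 = 0.026602, so τ_n = 0.027878.
Rearranging for μ₀: μ₀ = (μ_n·τ_n − τ_data·x̄)/τ₀ = (237.8812·0.027878 − 0.026602·233.6) / 0.001276 = 0.417425/0.001276 ≈ 327.1.

μ₀ = 327.1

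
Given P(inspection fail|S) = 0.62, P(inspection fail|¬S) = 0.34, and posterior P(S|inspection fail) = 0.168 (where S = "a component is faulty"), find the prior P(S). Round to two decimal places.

Bayes' rule in odds form gives O(S|E) = O(S)·[P(E|S)/P(E|¬S)], hence O(S) = O(S|E)/LR.
Posterior odds = 0.168/(1−0.168) = 0.2019. LR = 0.62/0.34 = 1.8235.
Prior odds = 0.2019/1.8235 = 0.1107, so P(S) = 0.1107/(1+0.1107) ≈ 0.10.

P(S) = 0.10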